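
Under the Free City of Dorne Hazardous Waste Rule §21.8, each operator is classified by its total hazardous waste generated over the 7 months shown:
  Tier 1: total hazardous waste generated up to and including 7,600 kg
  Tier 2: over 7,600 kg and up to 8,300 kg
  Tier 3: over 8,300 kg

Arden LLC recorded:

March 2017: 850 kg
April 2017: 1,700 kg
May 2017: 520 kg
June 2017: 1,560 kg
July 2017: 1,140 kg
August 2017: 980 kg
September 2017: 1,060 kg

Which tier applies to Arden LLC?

Tier 2

Total hazardous waste generated: 850 kg + 1,700 kg + 520 kg + 1,560 kg + 1,140 kg + 980 kg + 1,060 kg = 7,810 kg.
7,600 kg < 7,810 kg ≤ 8,300 kg, so Tier 2 applies.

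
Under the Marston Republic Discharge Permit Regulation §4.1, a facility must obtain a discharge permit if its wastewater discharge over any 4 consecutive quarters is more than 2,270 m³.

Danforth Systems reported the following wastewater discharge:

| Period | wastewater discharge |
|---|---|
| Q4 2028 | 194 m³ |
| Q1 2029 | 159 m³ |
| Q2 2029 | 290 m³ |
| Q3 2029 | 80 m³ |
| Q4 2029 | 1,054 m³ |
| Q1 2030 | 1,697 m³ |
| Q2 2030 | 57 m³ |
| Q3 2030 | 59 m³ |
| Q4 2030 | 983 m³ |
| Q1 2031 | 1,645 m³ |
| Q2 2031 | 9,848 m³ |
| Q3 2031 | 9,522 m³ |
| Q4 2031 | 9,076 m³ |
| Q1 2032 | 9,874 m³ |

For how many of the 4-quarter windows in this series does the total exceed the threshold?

9

Q4 2028–Q3 2029: 194 m³ + 159 m³ + 290 m³ + 80 m³ = 723 m³ (under)
Q1 2029–Q4 2029: 159 m³ + 290 m³ + 80 m³ + 1,054 m³ = 1,583 m³ (under)
Q2 2029–Q1 2030: 290 m³ + 80 m³ + 1,054 m³ + 1,697 m³ = 3,121 m³ (over)
Q3 2029–Q2 2030: 80 m³ + 1,054 m³ + 1,697 m³ + 57 m³ = 2,888 m³ (over)
Q4 2029–Q3 2030: 1,054 m³ + 1,697 m³ + 57 m³ + 59 m³ = 2,867 m³ (over)
Q1 2030–Q4 2030: 1,697 m³ + 57 m³ + 59 m³ + 983 m³ = 2,796 m³ (over)
Q2 2030–Q1 2031: 57 m³ + 59 m³ + 983 m³ + 1,645 m³ = 2,744 m³ (over)
Q3 2030–Q2 2031: 59 m³ + 983 m³ + 1,645 m³ + 9,848 m³ = 12,535 m³ (over)
Q4 2030–Q3 2031: 983 m³ + 1,645 m³ + 9,848 m³ + 9,522 m³ = 21,998 m³ (over)
Q1 2031–Q4 2031: 1,645 m³ + 9,848 m³ + 9,522 m³ + 9,076 m³ = 30,091 m³ (over)
Q2 2031–Q1 2032: 9,848 m³ + 9,522 m³ + 9,076 m³ + 9,874 m³ = 38,320 m³ (over)
9 windows exceed the threshold.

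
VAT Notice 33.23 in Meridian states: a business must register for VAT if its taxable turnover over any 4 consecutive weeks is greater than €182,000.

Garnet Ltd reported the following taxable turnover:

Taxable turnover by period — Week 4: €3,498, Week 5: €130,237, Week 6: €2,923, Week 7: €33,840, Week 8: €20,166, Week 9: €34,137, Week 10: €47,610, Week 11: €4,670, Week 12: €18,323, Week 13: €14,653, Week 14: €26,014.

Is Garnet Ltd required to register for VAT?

Yes

Week 4–Week 7: €3,498 + €130,237 + €2,923 + €33,840 = €170,498 (under)
Week 5–Week 8: €130,237 + €2,923 + €33,840 + €20,166 = €187,166 (over)
Week 6–Week 9: €2,923 + €33,840 + €20,166 + €34,137 = €91,066 (under)
Week 7–Week 10: €33,840 + €20,166 + €34,137 + €47,610 = €135,753 (under)
Week 8–Week 11: €20,166 + €34,137 + €47,610 + €4,670 = €106,583 (under)
Week 9–Week 12: €34,137 + €47,610 + €4,670 + €18,323 = €104,740 (under)
Week 10–Week 13: €47,610 + €4,670 + €18,323 + €14,653 = €85,256 (under)
Week 11–Week 14: €4,670 + €18,323 + €14,653 + €26,014 = €63,660 (under)
At least one window exceeds €182,000.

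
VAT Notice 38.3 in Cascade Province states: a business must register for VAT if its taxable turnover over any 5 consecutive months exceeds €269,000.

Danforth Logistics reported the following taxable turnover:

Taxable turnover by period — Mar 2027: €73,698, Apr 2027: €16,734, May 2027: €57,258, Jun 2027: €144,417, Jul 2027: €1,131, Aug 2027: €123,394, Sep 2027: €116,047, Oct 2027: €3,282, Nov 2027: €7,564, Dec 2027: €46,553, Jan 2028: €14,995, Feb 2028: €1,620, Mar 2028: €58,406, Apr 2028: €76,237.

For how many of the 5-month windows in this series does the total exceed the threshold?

5

Mar 2027–Jul 2027: €73,698 + €16,734 + €57,258 + €144,417 + €1,131 = €293,238 (over)
Apr 2027–Aug 2027: €16,734 + €57,258 + €144,417 + €1,131 + €123,394 = €342,934 (over)
May 2027–Sep 2027: €57,258 + €144,417 + €1,131 + €123,394 + €116,047 = €442,247 (over)
Jun 2027–Oct 2027: €144,417 + €1,131 + €123,394 + €116,047 + €3,282 = €388,271 (over)
Jul 2027–Nov 2027: €1,131 + €123,394 + €116,047 + €3,282 + €7,564 = €251,418 (under)
Aug 2027–Dec 2027: €123,394 + €116,047 + €3,282 + €7,564 + €46,553 = €296,840 (over)
Sep 2027–Jan 2028: €116,047 + €3,282 + €7,564 + €46,553 + €14,995 = €188,441 (under)
Oct 2027–Feb 2028: €3,282 + €7,564 + €46,553 + €14,995 + €1,620 = €74,014 (under)
Nov 2027–Mar 2028: €7,564 + €46,553 + €14,995 + €1,620 + €58,406 = €129,138 (under)
Dec 2027–Apr 2028: €46,553 + €14,995 + €1,620 + €58,406 + €76,237 = €197,811 (under)
5 windows exceed the threshold.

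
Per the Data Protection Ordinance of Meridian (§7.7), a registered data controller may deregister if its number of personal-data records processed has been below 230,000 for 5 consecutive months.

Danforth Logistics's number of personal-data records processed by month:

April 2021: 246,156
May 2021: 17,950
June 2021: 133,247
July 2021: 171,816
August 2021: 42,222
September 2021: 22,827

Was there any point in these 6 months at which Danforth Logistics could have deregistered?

Yes

Months below 230,000: May 2021, June 2021, July 2021, August 2021, September 2021.
Longest run of consecutive months below the threshold: 5.
5 ≥ 5, so Danforth Logistics became eligible.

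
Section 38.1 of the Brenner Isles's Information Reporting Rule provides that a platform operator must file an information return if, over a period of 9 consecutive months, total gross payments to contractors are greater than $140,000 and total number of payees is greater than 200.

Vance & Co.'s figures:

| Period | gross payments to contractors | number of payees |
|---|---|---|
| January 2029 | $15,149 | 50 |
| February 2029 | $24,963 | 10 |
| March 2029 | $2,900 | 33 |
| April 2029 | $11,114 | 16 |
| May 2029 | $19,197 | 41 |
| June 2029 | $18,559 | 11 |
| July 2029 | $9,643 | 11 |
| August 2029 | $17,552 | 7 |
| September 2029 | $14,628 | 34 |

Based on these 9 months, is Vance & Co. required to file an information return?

No

Total gross payments to contractors: $15,149 + $24,963 + $2,900 + $11,114 + $19,197 + $18,559 + $9,643 + $17,552 + $14,628 = $133,705 (≤ $140,000).
Total number of payees: 50 + 10 + 33 + 16 + 41 + 11 + 11 + 7 + 34 = 213 (> 200).
The test is 'and': the rule requires both, and at least one is not exceeded.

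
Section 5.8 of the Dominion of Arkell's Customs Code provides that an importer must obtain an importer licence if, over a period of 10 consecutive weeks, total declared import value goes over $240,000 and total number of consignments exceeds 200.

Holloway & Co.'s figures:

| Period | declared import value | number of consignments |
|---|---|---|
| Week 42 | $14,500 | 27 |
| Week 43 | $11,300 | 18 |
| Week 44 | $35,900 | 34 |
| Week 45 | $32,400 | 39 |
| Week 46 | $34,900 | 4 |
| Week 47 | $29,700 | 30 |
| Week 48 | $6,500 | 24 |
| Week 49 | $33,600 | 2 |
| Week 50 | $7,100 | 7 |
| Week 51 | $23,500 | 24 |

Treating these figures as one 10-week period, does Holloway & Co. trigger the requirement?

No

Total declared import value: $14,500 + $11,300 + $35,900 + $32,400 + $34,900 + $29,700 + $6,500 + $33,600 + $7,100 + $23,500 = $229,400 (≤ $240,000).
Total number of consignments: 27 + 18 + 34 + 39 + 4 + 30 + 24 + 2 + 7 + 24 = 209 (> 200).
The test is 'and': the rule requires both, and at least one is not exceeded.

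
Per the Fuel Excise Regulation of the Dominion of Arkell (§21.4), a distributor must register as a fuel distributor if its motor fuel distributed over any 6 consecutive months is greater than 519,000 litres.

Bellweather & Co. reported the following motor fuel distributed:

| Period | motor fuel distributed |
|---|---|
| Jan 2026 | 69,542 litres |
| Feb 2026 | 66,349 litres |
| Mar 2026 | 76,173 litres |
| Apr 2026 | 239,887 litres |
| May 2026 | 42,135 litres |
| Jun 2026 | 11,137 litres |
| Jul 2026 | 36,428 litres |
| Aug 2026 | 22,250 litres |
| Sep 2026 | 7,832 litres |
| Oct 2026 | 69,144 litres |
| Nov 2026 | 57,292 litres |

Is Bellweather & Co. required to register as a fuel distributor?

Jan 2026–Jun 2026: 69,542 litres + 66,349 litres + 76,173 litres + 239,887 litres + 42,135 litres + 11,137 litres = 505,223 litres (under)
Feb 2026–Jul 2026: 66,349 litres + 76,173 litres + 239,887 litres + 42,135 litres + 11,137 litres + 36,428 litres = 472,109 litres (under)
Mar 2026–Aug 2026: 76,173 litres + 239,887 litres + 42,135 litres + 11,137 litres + 36,428 litres + 22,250 litres = 428,010 litres (under)
Apr 2026–Sep 2026: 239,887 litres + 42,135 litres + 11,137 litres + 36,428 litres + 22,250 litres + 7,832 litres = 359,669 litres (under)
May 2026–Oct 2026: 42,135 litres + 11,137 litres + 36,428 litres + 22,250 litres + 7,832 litres + 69,144 litres = 188,926 litres (under)
Jun 2026–Nov 2026: 11,137 litres + 36,428 litres + 22,250 litres + 7,832 litres + 69,144 litres + 57,292 litres = 204,083 litres (under)
No window exceeds 519,000 litres.

No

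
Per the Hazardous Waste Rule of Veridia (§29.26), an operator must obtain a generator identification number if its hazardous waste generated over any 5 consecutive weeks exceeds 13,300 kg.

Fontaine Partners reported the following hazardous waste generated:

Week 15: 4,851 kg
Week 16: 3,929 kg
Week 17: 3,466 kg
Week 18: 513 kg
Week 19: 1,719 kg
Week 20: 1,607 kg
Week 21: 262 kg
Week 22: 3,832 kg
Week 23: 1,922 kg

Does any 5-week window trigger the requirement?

Yes

Week 15–Week 19: 4,851 kg + 3,929 kg + 3,466 kg + 513 kg + 1,719 kg = 14,478 kg (over)
Week 16–Week 20: 3,929 kg + 3,466 kg + 513 kg + 1,719 kg + 1,607 kg = 11,234 kg (under)
Week 17–Week 21: 3,466 kg + 513 kg + 1,719 kg + 1,607 kg + 262 kg = 7,567 kg (under)
Week 18–Week 22: 513 kg + 1,719 kg + 1,607 kg + 262 kg + 3,832 kg = 7,933 kg (under)
Week 19–Week 23: 1,719 kg + 1,607 kg + 262 kg + 3,832 kg + 1,922 kg = 9,342 kg (under)
At least one window exceeds 13,300 kg.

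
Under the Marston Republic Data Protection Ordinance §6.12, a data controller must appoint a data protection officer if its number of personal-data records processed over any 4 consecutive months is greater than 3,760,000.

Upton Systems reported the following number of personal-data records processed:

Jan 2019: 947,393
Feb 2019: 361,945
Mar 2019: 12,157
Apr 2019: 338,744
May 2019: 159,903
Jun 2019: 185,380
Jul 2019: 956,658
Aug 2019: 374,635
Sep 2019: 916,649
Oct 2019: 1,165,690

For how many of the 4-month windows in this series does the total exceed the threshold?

0

Jan 2019–Apr 2019: 947,393 + 361,945 + 12,157 + 338,744 = 1,660,239 (under)
Feb 2019–May 2019: 361,945 + 12,157 + 338,744 + 159,903 = 872,749 (under)
Mar 2019–Jun 2019: 12,157 + 338,744 + 159,903 + 185,380 = 696,184 (under)
Apr 2019–Jul 2019: 338,744 + 159,903 + 185,380 + 956,658 = 1,640,685 (under)
May 2019–Aug 2019: 159,903 + 185,380 + 956,658 + 374,635 = 1,676,576 (under)
Jun 2019–Sep 2019: 185,380 + 956,658 + 374,635 + 916,649 = 2,433,322 (under)
Jul 2019–Oct 2019: 956,658 + 374,635 + 916,649 + 1,165,690 = 3,413,632 (under)
0 windows exceed the threshold.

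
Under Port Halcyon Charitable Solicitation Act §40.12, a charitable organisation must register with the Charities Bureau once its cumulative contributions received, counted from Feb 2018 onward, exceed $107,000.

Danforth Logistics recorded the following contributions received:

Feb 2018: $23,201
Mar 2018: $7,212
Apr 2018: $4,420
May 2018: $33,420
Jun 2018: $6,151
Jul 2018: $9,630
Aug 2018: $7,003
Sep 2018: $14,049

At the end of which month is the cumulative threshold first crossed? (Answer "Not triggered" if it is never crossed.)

Not triggered

Through Feb 2018: $23,201
Through Mar 2018: $30,413
Through Apr 2018: $34,833
Through May 2018: $68,253
Through Jun 2018: $74,404
Through Jul 2018: $84,034
Through Aug 2018: $91,037
Through Sep 2018: $105,086
Final cumulative total $105,086 ≤ $107,000; the threshold is never exceeded.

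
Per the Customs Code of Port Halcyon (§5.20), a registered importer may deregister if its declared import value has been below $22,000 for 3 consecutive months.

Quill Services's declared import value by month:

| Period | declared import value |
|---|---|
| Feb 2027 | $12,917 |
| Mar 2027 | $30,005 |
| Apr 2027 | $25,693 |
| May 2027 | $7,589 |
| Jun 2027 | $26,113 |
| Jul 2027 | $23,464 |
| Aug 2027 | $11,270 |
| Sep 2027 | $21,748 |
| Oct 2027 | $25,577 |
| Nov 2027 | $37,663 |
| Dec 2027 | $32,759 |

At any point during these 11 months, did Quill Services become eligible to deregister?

Months below $22,000: Feb 2027, May 2027, Aug 2027, Sep 2027.
Longest run of consecutive months below the threshold: 2.
2 < 3, so Quill Services never became eligible.

No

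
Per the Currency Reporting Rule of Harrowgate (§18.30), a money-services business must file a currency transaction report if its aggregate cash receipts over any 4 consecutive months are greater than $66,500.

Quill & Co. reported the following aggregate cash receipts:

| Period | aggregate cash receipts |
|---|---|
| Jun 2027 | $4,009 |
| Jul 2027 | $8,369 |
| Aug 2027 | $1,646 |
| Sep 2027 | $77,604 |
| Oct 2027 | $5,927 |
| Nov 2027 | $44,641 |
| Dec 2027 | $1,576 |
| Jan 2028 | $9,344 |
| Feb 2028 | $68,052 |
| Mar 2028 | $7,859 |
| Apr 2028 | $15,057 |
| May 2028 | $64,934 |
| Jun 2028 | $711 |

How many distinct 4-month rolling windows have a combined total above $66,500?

Jun 2027–Sep 2027: $4,009 + $8,369 + $1,646 + $77,604 = $91,628 (over)
Jul 2027–Oct 2027: $8,369 + $1,646 + $77,604 + $5,927 = $93,546 (over)
Aug 2027–Nov 2027: $1,646 + $77,604 + $5,927 + $44,641 = $129,818 (over)
Sep 2027–Dec 2027: $77,604 + $5,927 + $44,641 + $1,576 = $129,748 (over)
Oct 2027–Jan 2028: $5,927 + $44,641 + $1,576 + $9,344 = $61,488 (under)
Nov 2027–Feb 2028: $44,641 + $1,576 + $9,344 + $68,052 = $123,613 (over)
Dec 2027–Mar 2028: $1,576 + $9,344 + $68,052 + $7,859 = $86,831 (over)
Jan 2028–Apr 2028: $9,344 + $68,052 + $7,859 + $15,057 = $100,312 (over)
Feb 2028–May 2028: $68,052 + $7,859 + $15,057 + $64,934 = $155,902 (over)
Mar 2028–Jun 2028: $7,859 + $15,057 + $64,934 + $711 = $88,561 (over)
9 windows exceed the threshold.

9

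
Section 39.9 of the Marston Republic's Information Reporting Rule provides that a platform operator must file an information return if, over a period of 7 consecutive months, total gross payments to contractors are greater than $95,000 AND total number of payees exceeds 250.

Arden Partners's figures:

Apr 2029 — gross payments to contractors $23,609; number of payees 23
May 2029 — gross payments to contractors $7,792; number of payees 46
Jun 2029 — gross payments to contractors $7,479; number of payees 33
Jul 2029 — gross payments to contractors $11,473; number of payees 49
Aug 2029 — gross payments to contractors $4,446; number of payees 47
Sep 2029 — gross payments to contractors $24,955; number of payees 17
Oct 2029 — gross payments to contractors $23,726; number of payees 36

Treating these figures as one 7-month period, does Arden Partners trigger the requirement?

Yes

Total gross payments to contractors: $23,609 + $7,792 + $7,479 + $11,473 + $4,446 + $24,955 + $23,726 = $103,480 (> $95,000).
Total number of payees: 23 + 46 + 33 + 49 + 47 + 17 + 36 = 251 (> 250).
The test is 'and': both thresholds are exceeded.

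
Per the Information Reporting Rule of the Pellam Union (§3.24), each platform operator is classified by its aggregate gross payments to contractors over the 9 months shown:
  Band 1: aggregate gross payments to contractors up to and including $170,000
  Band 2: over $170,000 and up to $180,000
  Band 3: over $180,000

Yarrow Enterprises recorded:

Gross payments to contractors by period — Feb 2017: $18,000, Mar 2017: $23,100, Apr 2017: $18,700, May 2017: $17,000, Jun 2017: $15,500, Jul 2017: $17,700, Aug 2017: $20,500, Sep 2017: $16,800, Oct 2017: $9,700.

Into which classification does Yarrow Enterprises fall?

Band 1

Aggregate gross payments to contractors: $18,000 + $23,100 + $18,700 + $17,000 + $15,500 + $17,700 + $20,500 + $16,800 + $9,700 = $157,000.
$157,000 ≤ $170,000, so Band 1 applies.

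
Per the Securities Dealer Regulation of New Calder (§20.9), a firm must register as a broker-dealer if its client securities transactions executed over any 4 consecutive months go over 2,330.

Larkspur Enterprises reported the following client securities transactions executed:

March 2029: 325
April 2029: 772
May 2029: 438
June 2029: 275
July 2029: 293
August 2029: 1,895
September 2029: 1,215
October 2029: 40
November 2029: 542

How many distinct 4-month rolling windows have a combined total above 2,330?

March 2029–June 2029: 325 + 772 + 438 + 275 = 1,810 (under)
April 2029–July 2029: 772 + 438 + 275 + 293 = 1,778 (under)
May 2029–August 2029: 438 + 275 + 293 + 1,895 = 2,901 (over)
June 2029–September 2029: 275 + 293 + 1,895 + 1,215 = 3,678 (over)
July 2029–October 2029: 293 + 1,895 + 1,215 + 40 = 3,443 (over)
August 2029–November 2029: 1,895 + 1,215 + 40 + 542 = 3,692 (over)
4 windows exceed the threshold.

4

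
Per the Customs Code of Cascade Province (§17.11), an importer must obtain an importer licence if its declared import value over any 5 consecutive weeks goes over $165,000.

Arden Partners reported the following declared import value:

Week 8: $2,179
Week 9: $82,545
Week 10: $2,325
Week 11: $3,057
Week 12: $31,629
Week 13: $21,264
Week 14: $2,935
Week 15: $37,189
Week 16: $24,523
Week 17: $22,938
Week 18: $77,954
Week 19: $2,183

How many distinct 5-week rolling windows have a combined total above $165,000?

Week 8–Week 12: $2,179 + $82,545 + $2,325 + $3,057 + $31,629 = $121,735 (under)
Week 9–Week 13: $82,545 + $2,325 + $3,057 + $31,629 + $21,264 = $140,820 (under)
Week 10–Week 14: $2,325 + $3,057 + $31,629 + $21,264 + $2,935 = $61,210 (under)
Week 11–Week 15: $3,057 + $31,629 + $21,264 + $2,935 + $37,189 = $96,074 (under)
Week 12–Week 16: $31,629 + $21,264 + $2,935 + $37,189 + $24,523 = $117,540 (under)
Week 13–Week 17: $21,264 + $2,935 + $37,189 + $24,523 + $22,938 = $108,849 (under)
Week 14–Week 18: $2,935 + $37,189 + $24,523 + $22,938 + $77,954 = $165,539 (over)
Week 15–Week 19: $37,189 + $24,523 + $22,938 + $77,954 + $2,183 = $164,787 (under)
1 window exceeds the threshold.

1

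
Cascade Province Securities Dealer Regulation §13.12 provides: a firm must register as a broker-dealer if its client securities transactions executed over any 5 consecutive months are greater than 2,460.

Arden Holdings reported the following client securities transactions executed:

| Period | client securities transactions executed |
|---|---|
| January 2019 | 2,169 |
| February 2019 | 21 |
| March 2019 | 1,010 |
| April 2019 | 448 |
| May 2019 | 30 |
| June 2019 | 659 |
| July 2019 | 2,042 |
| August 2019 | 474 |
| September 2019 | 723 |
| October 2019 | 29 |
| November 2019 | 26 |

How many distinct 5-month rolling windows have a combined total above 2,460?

6

January 2019–May 2019: 2,169 + 21 + 1,010 + 448 + 30 = 3,678 (over)
February 2019–June 2019: 21 + 1,010 + 448 + 30 + 659 = 2,168 (under)
March 2019–July 2019: 1,010 + 448 + 30 + 659 + 2,042 = 4,189 (over)
April 2019–August 2019: 448 + 30 + 659 + 2,042 + 474 = 3,653 (over)
May 2019–September 2019: 30 + 659 + 2,042 + 474 + 723 = 3,928 (over)
June 2019–October 2019: 659 + 2,042 + 474 + 723 + 29 = 3,927 (over)
July 2019–November 2019: 2,042 + 474 + 723 + 29 + 26 = 3,294 (over)
6 windows exceed the threshold.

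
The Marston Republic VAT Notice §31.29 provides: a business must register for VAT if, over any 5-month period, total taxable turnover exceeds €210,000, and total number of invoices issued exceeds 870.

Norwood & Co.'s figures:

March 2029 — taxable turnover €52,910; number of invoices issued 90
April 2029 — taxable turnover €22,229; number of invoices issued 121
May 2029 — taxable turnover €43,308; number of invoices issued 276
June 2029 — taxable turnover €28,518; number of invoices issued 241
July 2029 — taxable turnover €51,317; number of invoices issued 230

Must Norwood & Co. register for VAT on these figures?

Total taxable turnover: €52,910 + €22,229 + €43,308 + €28,518 + €51,317 = €198,282 (≤ €210,000).
Total number of invoices issued: 90 + 121 + 276 + 241 + 230 = 958 (> 870).
The test is 'and': the rule requires both, and at least one is not exceeded.

No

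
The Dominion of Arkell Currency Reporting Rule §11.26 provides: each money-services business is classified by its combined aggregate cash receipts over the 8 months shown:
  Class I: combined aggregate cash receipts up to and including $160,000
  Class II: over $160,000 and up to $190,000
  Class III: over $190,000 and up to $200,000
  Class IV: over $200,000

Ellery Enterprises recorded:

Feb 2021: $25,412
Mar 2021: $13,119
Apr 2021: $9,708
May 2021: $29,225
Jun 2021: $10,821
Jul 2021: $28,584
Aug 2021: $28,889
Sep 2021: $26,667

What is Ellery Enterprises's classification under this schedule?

Class II

Combined aggregate cash receipts: $25,412 + $13,119 + $9,708 + $29,225 + $10,821 + $28,584 + $28,889 + $26,667 = $172,425.
$160,000 < $172,425 ≤ $190,000, so Class II applies.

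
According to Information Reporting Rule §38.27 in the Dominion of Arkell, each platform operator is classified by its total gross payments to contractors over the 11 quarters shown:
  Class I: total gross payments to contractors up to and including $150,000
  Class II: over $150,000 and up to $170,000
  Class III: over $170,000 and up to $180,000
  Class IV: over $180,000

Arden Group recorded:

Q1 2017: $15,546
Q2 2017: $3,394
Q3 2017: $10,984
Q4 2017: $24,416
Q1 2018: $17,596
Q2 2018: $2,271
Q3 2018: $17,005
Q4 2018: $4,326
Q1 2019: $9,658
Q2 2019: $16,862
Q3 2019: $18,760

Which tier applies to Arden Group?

Class I

Total gross payments to contractors: $15,546 + $3,394 + $10,984 + $24,416 + $17,596 + $2,271 + $17,005 + $4,326 + $9,658 + $16,862 + $18,760 = $140,818.
$140,818 ≤ $150,000, so Class I applies.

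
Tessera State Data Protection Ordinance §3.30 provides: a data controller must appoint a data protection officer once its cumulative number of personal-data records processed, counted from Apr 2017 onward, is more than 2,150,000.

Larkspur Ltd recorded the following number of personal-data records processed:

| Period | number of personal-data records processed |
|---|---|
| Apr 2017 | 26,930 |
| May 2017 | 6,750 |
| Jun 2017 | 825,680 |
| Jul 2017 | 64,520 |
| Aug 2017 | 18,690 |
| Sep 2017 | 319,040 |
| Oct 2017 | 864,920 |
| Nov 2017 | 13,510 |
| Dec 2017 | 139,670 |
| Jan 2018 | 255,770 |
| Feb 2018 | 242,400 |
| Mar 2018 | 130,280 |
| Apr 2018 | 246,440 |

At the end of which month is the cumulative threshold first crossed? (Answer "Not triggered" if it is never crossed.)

Through Apr 2017: 26,930
Through May 2017: 33,680
Through Jun 2017: 859,360
Through Jul 2017: 923,880
Through Aug 2017: 942,570
Through Sep 2017: 1,261,610
Through Oct 2017: 2,126,530
Through Nov 2017: 2,140,040
Through Dec 2017: 2,279,710 ← exceeds threshold

Dec 2017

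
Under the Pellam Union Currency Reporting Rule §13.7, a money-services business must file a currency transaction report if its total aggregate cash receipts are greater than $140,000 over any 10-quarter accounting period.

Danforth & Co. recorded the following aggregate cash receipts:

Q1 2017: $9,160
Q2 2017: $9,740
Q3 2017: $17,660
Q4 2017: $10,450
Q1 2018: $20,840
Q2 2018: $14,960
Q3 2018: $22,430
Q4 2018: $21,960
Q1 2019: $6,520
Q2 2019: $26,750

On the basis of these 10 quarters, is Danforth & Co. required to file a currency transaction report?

Yes

Total aggregate cash receipts: $9,160 + $9,740 + $17,660 + $10,450 + $20,840 + $14,960 + $22,430 + $21,960 + $6,520 + $26,750 = $160,470.
$160,470 > $140,000, so the threshold is exceeded.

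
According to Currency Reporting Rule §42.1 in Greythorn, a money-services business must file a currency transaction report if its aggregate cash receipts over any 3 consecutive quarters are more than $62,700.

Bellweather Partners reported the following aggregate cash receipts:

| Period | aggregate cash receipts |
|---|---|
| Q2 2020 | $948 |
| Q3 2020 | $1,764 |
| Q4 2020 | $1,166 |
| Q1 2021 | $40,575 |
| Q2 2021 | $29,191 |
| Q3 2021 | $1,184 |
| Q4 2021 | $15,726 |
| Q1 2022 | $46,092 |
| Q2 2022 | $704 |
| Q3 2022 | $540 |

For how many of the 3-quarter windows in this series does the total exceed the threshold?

3

Q2 2020–Q4 2020: $948 + $1,764 + $1,166 = $3,878 (under)
Q3 2020–Q1 2021: $1,764 + $1,166 + $40,575 = $43,505 (under)
Q4 2020–Q2 2021: $1,166 + $40,575 + $29,191 = $70,932 (over)
Q1 2021–Q3 2021: $40,575 + $29,191 + $1,184 = $70,950 (over)
Q2 2021–Q4 2021: $29,191 + $1,184 + $15,726 = $46,101 (under)
Q3 2021–Q1 2022: $1,184 + $15,726 + $46,092 = $63,002 (over)
Q4 2021–Q2 2022: $15,726 + $46,092 + $704 = $62,522 (under)
Q1 2022–Q3 2022: $46,092 + $704 + $540 = $47,336 (under)
3 windows exceed the threshold.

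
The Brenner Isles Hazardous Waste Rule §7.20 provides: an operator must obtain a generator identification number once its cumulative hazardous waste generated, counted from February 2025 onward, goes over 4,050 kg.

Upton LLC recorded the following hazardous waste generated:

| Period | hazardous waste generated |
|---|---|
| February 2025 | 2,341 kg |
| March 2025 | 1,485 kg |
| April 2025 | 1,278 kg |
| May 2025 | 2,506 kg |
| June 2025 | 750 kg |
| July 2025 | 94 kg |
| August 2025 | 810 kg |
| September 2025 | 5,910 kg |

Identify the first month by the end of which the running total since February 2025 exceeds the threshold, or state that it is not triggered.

April 2025

Through February 2025: 2,341 kg
Through March 2025: 3,826 kg
Through April 2025: 5,104 kg ← exceeds threshold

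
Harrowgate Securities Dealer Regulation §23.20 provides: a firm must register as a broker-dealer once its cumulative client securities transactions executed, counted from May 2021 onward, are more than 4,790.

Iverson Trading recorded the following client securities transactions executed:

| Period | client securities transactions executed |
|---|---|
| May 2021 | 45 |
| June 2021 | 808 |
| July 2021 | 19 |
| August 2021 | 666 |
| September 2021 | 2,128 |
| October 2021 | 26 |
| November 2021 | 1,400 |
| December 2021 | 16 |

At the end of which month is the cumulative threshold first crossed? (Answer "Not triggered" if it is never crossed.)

November 2021

Through May 2021: 45
Through June 2021: 853
Through July 2021: 872
Through August 2021: 1,538
Through September 2021: 3,666
Through October 2021: 3,692
Through November 2021: 5,092 ← exceeds threshold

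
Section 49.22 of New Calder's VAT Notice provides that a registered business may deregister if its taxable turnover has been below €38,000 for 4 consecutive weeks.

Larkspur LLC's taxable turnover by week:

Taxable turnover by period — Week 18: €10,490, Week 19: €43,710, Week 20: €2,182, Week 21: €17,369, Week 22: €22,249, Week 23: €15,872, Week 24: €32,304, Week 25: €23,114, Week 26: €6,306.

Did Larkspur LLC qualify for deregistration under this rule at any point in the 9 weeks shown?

Yes

Weeks below €38,000: Week 18, Week 20, Week 21, Week 22, Week 23, Week 24, Week 25, Week 26.
Longest run of consecutive weeks below the threshold: 7.
7 ≥ 4, so Larkspur LLC became eligible.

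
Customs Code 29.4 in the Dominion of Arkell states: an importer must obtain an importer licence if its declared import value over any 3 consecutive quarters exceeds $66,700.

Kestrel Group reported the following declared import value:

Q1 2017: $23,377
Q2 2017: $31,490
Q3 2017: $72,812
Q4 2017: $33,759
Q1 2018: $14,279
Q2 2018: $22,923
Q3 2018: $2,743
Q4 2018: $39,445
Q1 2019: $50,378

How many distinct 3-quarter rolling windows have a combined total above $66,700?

Q1 2017–Q3 2017: $23,377 + $31,490 + $72,812 = $127,679 (over)
Q2 2017–Q4 2017: $31,490 + $72,812 + $33,759 = $138,061 (over)
Q3 2017–Q1 2018: $72,812 + $33,759 + $14,279 = $120,850 (over)
Q4 2017–Q2 2018: $33,759 + $14,279 + $22,923 = $70,961 (over)
Q1 2018–Q3 2018: $14,279 + $22,923 + $2,743 = $39,945 (under)
Q2 2018–Q4 2018: $22,923 + $2,743 + $39,445 = $65,111 (under)
Q3 2018–Q1 2019: $2,743 + $39,445 + $50,378 = $92,566 (over)
5 windows exceed the threshold.

5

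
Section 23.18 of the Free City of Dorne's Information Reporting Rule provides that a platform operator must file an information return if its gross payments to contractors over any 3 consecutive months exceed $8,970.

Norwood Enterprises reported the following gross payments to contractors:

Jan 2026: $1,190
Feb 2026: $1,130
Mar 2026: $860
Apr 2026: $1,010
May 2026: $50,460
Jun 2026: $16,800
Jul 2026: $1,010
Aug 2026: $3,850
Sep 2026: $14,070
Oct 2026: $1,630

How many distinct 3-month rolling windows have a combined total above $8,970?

6

Jan 2026–Mar 2026: $1,190 + $1,130 + $860 = $3,180 (under)
Feb 2026–Apr 2026: $1,130 + $860 + $1,010 = $3,000 (under)
Mar 2026–May 2026: $860 + $1,010 + $50,460 = $52,330 (over)
Apr 2026–Jun 2026: $1,010 + $50,460 + $16,800 = $68,270 (over)
May 2026–Jul 2026: $50,460 + $16,800 + $1,010 = $68,270 (over)
Jun 2026–Aug 2026: $16,800 + $1,010 + $3,850 = $21,660 (over)
Jul 2026–Sep 2026: $1,010 + $3,850 + $14,070 = $18,930 (over)
Aug 2026–Oct 2026: $3,850 + $14,070 + $1,630 = $19,550 (over)
6 windows exceed the threshold.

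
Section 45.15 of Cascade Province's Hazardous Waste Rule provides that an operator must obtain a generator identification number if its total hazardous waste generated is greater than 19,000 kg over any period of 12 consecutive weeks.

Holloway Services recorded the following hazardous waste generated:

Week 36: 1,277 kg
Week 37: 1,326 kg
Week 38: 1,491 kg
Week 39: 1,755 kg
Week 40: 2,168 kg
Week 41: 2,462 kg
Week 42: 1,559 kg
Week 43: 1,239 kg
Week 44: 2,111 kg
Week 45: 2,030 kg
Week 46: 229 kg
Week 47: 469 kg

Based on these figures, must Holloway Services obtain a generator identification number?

Total hazardous waste generated: 1,277 kg + 1,326 kg + 1,491 kg + 1,755 kg + 2,168 kg + 2,462 kg + 1,559 kg + 1,239 kg + 2,111 kg + 2,030 kg + 229 kg + 469 kg = 18,116 kg.
18,116 kg ≤ 19,000 kg, so the threshold is not exceeded.

No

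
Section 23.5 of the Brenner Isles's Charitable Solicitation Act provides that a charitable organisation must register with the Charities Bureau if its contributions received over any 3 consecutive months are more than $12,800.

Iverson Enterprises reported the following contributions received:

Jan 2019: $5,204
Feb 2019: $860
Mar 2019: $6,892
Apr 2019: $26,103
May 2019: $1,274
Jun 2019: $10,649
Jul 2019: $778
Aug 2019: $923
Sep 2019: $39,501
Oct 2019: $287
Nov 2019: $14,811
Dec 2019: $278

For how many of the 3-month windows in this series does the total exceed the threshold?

8

Jan 2019–Mar 2019: $5,204 + $860 + $6,892 = $12,956 (over)
Feb 2019–Apr 2019: $860 + $6,892 + $26,103 = $33,855 (over)
Mar 2019–May 2019: $6,892 + $26,103 + $1,274 = $34,269 (over)
Apr 2019–Jun 2019: $26,103 + $1,274 + $10,649 = $38,026 (over)
May 2019–Jul 2019: $1,274 + $10,649 + $778 = $12,701 (under)
Jun 2019–Aug 2019: $10,649 + $778 + $923 = $12,350 (under)
Jul 2019–Sep 2019: $778 + $923 + $39,501 = $41,202 (over)
Aug 2019–Oct 2019: $923 + $39,501 + $287 = $40,711 (over)
Sep 2019–Nov 2019: $39,501 + $287 + $14,811 = $54,599 (over)
Oct 2019–Dec 2019: $287 + $14,811 + $278 = $15,376 (over)
8 windows exceed the threshold.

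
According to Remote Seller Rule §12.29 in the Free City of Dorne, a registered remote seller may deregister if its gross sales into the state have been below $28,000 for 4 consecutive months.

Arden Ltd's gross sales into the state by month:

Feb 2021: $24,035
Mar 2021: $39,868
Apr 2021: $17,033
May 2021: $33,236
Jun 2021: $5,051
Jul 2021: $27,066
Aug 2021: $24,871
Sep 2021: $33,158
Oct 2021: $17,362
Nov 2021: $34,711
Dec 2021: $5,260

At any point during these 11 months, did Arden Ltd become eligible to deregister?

Months below $28,000: Feb 2021, Apr 2021, Jun 2021, Jul 2021, Aug 2021, Oct 2021, Dec 2021.
Longest run of consecutive months below the threshold: 3.
3 < 4, so Arden Ltd never became eligible.

No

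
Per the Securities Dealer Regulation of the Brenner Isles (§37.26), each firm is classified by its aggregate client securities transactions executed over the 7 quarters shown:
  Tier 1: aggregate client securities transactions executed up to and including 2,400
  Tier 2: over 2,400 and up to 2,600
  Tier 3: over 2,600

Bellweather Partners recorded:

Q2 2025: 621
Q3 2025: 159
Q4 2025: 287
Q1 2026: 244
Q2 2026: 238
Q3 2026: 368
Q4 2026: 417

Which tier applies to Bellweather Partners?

Aggregate client securities transactions executed: 621 + 159 + 287 + 244 + 238 + 368 + 417 = 2,334.
2,334 ≤ 2,400, so Tier 1 applies.

Tier 1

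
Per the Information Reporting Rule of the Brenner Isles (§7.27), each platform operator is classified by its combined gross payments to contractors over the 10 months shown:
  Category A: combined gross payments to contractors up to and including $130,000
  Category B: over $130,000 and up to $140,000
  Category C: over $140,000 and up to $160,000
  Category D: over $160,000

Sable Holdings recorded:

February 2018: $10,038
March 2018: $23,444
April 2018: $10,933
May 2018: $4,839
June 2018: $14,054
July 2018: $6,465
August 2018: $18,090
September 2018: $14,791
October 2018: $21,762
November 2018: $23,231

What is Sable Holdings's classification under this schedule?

Category C

Combined gross payments to contractors: $10,038 + $23,444 + $10,933 + $4,839 + $14,054 + $6,465 + $18,090 + $14,791 + $21,762 + $23,231 = $147,647.
$140,000 < $147,647 ≤ $160,000, so Category C applies.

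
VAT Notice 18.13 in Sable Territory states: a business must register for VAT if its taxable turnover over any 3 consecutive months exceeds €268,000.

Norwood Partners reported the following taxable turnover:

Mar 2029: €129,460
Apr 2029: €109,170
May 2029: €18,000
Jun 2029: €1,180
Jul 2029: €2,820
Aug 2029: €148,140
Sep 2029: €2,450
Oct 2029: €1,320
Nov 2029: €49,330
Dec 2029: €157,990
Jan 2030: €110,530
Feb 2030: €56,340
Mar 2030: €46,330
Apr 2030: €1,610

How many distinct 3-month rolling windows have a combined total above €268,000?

Mar 2029–May 2029: €129,460 + €109,170 + €18,000 = €256,630 (under)
Apr 2029–Jun 2029: €109,170 + €18,000 + €1,180 = €128,350 (under)
May 2029–Jul 2029: €18,000 + €1,180 + €2,820 = €22,000 (under)
Jun 2029–Aug 2029: €1,180 + €2,820 + €148,140 = €152,140 (under)
Jul 2029–Sep 2029: €2,820 + €148,140 + €2,450 = €153,410 (under)
Aug 2029–Oct 2029: €148,140 + €2,450 + €1,320 = €151,910 (under)
Sep 2029–Nov 2029: €2,450 + €1,320 + €49,330 = €53,100 (under)
Oct 2029–Dec 2029: €1,320 + €49,330 + €157,990 = €208,640 (under)
Nov 2029–Jan 2030: €49,330 + €157,990 + €110,530 = €317,850 (over)
Dec 2029–Feb 2030: €157,990 + €110,530 + €56,340 = €324,860 (over)
Jan 2030–Mar 2030: €110,530 + €56,340 + €46,330 = €213,200 (under)
Feb 2030–Apr 2030: €56,340 + €46,330 + €1,610 = €104,280 (under)
2 windows exceed the threshold.

2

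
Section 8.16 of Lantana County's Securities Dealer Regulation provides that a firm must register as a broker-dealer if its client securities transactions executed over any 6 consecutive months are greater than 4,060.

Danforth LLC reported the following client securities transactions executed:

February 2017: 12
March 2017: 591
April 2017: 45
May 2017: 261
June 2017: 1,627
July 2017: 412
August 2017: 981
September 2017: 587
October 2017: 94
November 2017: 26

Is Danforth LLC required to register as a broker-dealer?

February 2017–July 2017: 12 + 591 + 45 + 261 + 1,627 + 412 = 2,948 (under)
March 2017–August 2017: 591 + 45 + 261 + 1,627 + 412 + 981 = 3,917 (under)
April 2017–September 2017: 45 + 261 + 1,627 + 412 + 981 + 587 = 3,913 (under)
May 2017–October 2017: 261 + 1,627 + 412 + 981 + 587 + 94 = 3,962 (under)
June 2017–November 2017: 1,627 + 412 + 981 + 587 + 94 + 26 = 3,727 (under)
No window exceeds 4,060.

No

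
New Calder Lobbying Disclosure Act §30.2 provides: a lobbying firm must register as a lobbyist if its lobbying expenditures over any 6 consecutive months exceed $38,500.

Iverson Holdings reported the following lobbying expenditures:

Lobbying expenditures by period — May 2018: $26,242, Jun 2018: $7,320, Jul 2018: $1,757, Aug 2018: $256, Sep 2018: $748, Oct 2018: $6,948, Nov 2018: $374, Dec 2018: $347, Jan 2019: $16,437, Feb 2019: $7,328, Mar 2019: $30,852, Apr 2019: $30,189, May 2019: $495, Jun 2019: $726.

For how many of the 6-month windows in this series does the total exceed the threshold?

5

May 2018–Oct 2018: $26,242 + $7,320 + $1,757 + $256 + $748 + $6,948 = $43,271 (over)
Jun 2018–Nov 2018: $7,320 + $1,757 + $256 + $748 + $6,948 + $374 = $17,403 (under)
Jul 2018–Dec 2018: $1,757 + $256 + $748 + $6,948 + $374 + $347 = $10,430 (under)
Aug 2018–Jan 2019: $256 + $748 + $6,948 + $374 + $347 + $16,437 = $25,110 (under)
Sep 2018–Feb 2019: $748 + $6,948 + $374 + $347 + $16,437 + $7,328 = $32,182 (under)
Oct 2018–Mar 2019: $6,948 + $374 + $347 + $16,437 + $7,328 + $30,852 = $62,286 (over)
Nov 2018–Apr 2019: $374 + $347 + $16,437 + $7,328 + $30,852 + $30,189 = $85,527 (over)
Dec 2018–May 2019: $347 + $16,437 + $7,328 + $30,852 + $30,189 + $495 = $85,648 (over)
Jan 2019–Jun 2019: $16,437 + $7,328 + $30,852 + $30,189 + $495 + $726 = $86,027 (over)
5 windows exceed the threshold.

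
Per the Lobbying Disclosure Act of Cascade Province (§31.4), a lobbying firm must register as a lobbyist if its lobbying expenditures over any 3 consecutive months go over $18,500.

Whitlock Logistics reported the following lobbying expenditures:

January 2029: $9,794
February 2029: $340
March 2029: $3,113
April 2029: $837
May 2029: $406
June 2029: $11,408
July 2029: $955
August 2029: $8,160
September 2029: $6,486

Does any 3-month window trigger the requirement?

Yes

January 2029–March 2029: $9,794 + $340 + $3,113 = $13,247 (under)
February 2029–April 2029: $340 + $3,113 + $837 = $4,290 (under)
March 2029–May 2029: $3,113 + $837 + $406 = $4,356 (under)
April 2029–June 2029: $837 + $406 + $11,408 = $12,651 (under)
May 2029–July 2029: $406 + $11,408 + $955 = $12,769 (under)
June 2029–August 2029: $11,408 + $955 + $8,160 = $20,523 (over)
July 2029–September 2029: $955 + $8,160 + $6,486 = $15,601 (under)
At least one window exceeds $18,500.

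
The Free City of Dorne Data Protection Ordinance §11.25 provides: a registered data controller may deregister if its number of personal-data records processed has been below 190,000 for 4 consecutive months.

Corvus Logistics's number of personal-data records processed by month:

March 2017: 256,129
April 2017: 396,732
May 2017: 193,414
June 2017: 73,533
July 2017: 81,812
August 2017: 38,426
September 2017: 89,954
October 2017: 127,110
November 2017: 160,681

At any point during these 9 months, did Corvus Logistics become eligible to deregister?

Yes

Months below 190,000: June 2017, July 2017, August 2017, September 2017, October 2017, November 2017.
Longest run of consecutive months below the threshold: 6.
6 ≥ 4, so Corvus Logistics became eligible.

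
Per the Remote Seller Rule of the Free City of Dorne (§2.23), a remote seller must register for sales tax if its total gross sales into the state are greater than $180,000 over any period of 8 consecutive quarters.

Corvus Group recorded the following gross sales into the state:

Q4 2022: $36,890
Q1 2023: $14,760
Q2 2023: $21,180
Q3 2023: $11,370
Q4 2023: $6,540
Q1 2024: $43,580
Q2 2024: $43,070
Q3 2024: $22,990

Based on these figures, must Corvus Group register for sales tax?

Yes

Total gross sales into the state: $36,890 + $14,760 + $21,180 + $11,370 + $6,540 + $43,580 + $43,070 + $22,990 = $200,380.
$200,380 > $180,000, so the threshold is exceeded.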